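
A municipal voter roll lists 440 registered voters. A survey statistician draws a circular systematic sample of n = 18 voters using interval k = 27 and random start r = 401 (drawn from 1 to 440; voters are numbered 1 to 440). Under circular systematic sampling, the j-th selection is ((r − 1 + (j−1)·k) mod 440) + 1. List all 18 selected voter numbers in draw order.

Selection 1: 401
Selection 2: 401 + 27 = 428
Selection 3: 428 + 27 = 455 → 455 − 440 = 15
Selection 4: 15 + 27 = 42
Selection 5: 42 + 27 = 69
Selection 6: 69 + 27 = 96
Selection 7: 96 + 27 = 123
Selection 8: 123 + 27 = 150
Selection 9: 150 + 27 = 177
Selection 10: 177 + 27 = 204
Selection 11: 204 + 27 = 231
Selection 12: 231 + 27 = 258
Selection 13: 258 + 27 = 285
Selection 14: 285 + 27 = 312
Selection 15: 312 + 27 = 339
Selection 16: 339 + 27 = 366
Selection 17: 366 + 27 = 393
Selection 18: 393 + 27 = 420

401, 428, 15, 42, 69, 96, 123, 150, 177, 204, 231, 258, 285, 312, 339, 366, 393, 420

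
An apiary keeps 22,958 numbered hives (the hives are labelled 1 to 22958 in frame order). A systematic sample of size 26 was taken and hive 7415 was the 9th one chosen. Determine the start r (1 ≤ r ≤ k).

k = 22958/26 = 883
r = 7415 − (9−1)×883 = 7415 − 7064 = 351

351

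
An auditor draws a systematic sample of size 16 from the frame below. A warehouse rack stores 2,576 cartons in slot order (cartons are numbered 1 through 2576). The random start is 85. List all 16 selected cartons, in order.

85, 246, 407, 568, 729, 890, 1051, 1212, 1373, 1534, 1695, 1856, 2017, 2178, 2339, 2500

k = N/n = 2576/16 = 161
carton 1: 85
carton 2: 85 + 161 = 246
carton 3: 246 + 161 = 407
carton 4: 407 + 161 = 568
carton 5: 568 + 161 = 729
carton 6: 729 + 161 = 890
carton 7: 890 + 161 = 1051
carton 8: 1051 + 161 = 1212
carton 9: 1212 + 161 = 1373
carton 10: 1373 + 161 = 1534
carton 11: 1534 + 161 = 1695
carton 12: 1695 + 161 = 1856
carton 13: 1856 + 161 = 2017
carton 14: 2017 + 161 = 2178
carton 15: 2178 + 161 = 2339
carton 16: 2339 + 161 = 2500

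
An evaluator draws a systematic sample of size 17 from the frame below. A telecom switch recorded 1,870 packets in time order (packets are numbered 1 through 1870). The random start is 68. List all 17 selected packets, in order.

68, 178, 288, 398, 508, 618, 728, 838, 948, 1058, 1168, 1278, 1388, 1498, 1608, 1718, 1828

k = N/n = 1870/17 = 110
packet 1: 68
packet 2: 68 + 110 = 178
packet 3: 178 + 110 = 288
packet 4: 288 + 110 = 398
packet 5: 398 + 110 = 508
packet 6: 508 + 110 = 618
packet 7: 618 + 110 = 728
packet 8: 728 + 110 = 838
packet 9: 838 + 110 = 948
packet 10: 948 + 110 = 1058
packet 11: 1058 + 110 = 1168
packet 12: 1168 + 110 = 1278
packet 13: 1278 + 110 = 1388
packet 14: 1388 + 110 = 1498
packet 15: 1498 + 110 = 1608
packet 16: 1608 + 110 = 1718
packet 17: 1718 + 110 = 1828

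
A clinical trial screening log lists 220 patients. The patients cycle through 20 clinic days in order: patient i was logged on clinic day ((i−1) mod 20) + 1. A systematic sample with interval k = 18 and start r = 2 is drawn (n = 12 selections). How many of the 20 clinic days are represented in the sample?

Consecutive selections differ by k = 18, so their clinic day numbers differ by 18 mod 20 = 18.
gcd(18, 20) = 2, so the sample visits 20/2 = 10 distinct residues mod 20.
Start 2 is clinic day 2; the clinic days hit are 2, 4, 6, 8, 10, 12, 14, 16, 18, 20.

10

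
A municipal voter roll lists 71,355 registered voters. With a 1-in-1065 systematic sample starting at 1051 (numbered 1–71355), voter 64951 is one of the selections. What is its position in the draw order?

61

k = 1065
position = (64951 − 1051)/1065 + 1 = 63900/1065 + 1 = 60 + 1 = 61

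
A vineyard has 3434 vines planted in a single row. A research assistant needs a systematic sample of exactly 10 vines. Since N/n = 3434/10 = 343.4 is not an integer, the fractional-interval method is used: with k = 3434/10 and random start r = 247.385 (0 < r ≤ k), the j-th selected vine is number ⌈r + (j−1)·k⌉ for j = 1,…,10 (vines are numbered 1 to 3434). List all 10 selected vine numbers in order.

j=1: r + 0k = 247.385 → ⌈·⌉ = 248
j=2: r + 1k = 590.785 → ⌈·⌉ = 591
j=3: r + 2k = 934.185 → ⌈·⌉ = 935
j=4: r + 3k = 1277.585 → ⌈·⌉ = 1278
j=5: r + 4k = 1620.985 → ⌈·⌉ = 1621
j=6: r + 5k = 1964.385 → ⌈·⌉ = 1965
j=7: r + 6k = 2307.785 → ⌈·⌉ = 2308
j=8: r + 7k = 2651.185 → ⌈·⌉ = 2652
j=9: r + 8k = 2994.585 → ⌈·⌉ = 2995
j=10: r + 9k = 3337.985 → ⌈·⌉ = 3338

248, 591, 935, 1278, 1621, 1965, 2308, 2652, 2995, 3338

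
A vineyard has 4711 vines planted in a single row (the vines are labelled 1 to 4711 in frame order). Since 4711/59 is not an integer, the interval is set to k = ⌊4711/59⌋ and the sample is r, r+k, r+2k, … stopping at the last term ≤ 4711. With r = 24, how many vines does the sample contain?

k = ⌊4711/59⌋ = 79
Achieved size = ⌊(4711 − 24)/79⌋ + 1 = ⌊4687/79⌋ + 1 = 59 + 1 = 60
(last selection: 24 + 59×79 = 4685 ≤ 4711; next would be 4764 > 4711)

60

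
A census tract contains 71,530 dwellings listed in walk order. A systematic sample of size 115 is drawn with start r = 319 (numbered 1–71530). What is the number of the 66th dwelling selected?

40749

k = 71530/115 = 622
66th selection = r + (66−1)·k = 319 + 65×622 = 319 + 40430 = 40749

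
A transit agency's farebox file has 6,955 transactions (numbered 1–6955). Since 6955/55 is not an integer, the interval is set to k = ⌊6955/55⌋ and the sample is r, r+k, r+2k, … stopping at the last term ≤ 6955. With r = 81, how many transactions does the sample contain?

k = ⌊6955/55⌋ = 126
Achieved size = ⌊(6955 − 81)/126⌋ + 1 = ⌊6874/126⌋ + 1 = 54 + 1 = 55
(last selection: 81 + 54×126 = 6885 ≤ 6955; next would be 7011 > 6955)

55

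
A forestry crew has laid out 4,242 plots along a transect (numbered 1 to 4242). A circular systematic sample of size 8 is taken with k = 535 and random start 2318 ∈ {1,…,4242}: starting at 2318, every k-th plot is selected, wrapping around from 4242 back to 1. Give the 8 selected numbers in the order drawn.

Selection 1: 2318
Selection 2: 2318 + 535 = 2853
Selection 3: 2853 + 535 = 3388
Selection 4: 3388 + 535 = 3923
Selection 5: 3923 + 535 = 4458 → 4458 − 4242 = 216
Selection 6: 216 + 535 = 751
Selection 7: 751 + 535 = 1286
Selection 8: 1286 + 535 = 1821

2318, 2853, 3388, 3923, 216, 751, 1286, 1821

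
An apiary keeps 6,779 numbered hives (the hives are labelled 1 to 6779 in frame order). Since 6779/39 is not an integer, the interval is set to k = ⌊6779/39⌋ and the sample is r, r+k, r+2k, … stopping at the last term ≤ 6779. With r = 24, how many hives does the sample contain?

40

k = ⌊6779/39⌋ = 173
Achieved size = ⌊(6779 − 24)/173⌋ + 1 = ⌊6755/173⌋ + 1 = 39 + 1 = 40
(last selection: 24 + 39×173 = 6771 ≤ 6779; next would be 6944 > 6779)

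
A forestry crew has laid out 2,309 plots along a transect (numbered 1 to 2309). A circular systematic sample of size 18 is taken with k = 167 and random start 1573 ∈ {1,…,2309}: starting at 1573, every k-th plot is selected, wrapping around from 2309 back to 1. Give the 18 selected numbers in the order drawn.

1573, 1740, 1907, 2074, 2241, 99, 266, 433, 600, 767, 934, 1101, 1268, 1435, 1602, 1769, 1936, 2103

Selection 1: 1573
Selection 2: 1573 + 167 = 1740
Selection 3: 1740 + 167 = 1907
Selection 4: 1907 + 167 = 2074
Selection 5: 2074 + 167 = 2241
Selection 6: 2241 + 167 = 2408 → 2408 − 2309 = 99
Selection 7: 99 + 167 = 266
Selection 8: 266 + 167 = 433
Selection 9: 433 + 167 = 600
Selection 10: 600 + 167 = 767
Selection 11: 767 + 167 = 934
Selection 12: 934 + 167 = 1101
Selection 13: 1101 + 167 = 1268
Selection 14: 1268 + 167 = 1435
Selection 15: 1435 + 167 = 1602
Selection 16: 1602 + 167 = 1769
Selection 17: 1769 + 167 = 1936
Selection 18: 1936 + 167 = 2103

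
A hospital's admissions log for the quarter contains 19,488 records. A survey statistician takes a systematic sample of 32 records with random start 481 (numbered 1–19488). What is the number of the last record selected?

k = 19488/32 = 609
32nd selection = r + (32−1)·k = 481 + 31×609 = 481 + 18879 = 19360

19360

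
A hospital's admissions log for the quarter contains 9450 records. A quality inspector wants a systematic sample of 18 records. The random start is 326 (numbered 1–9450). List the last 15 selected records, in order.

k = N/n = 9450/18 = 525
4th selection = 326 + 3×525 = 1901
5th: 1901 + 525 = 2426
6th: 2426 + 525 = 2951
7th: 2951 + 525 = 3476
8th: 3476 + 525 = 4001
9th: 4001 + 525 = 4526
10th: 4526 + 525 = 5051
11th: 5051 + 525 = 5576
12th: 5576 + 525 = 6101
13th: 6101 + 525 = 6626
14th: 6626 + 525 = 7151
15th: 7151 + 525 = 7676
16th: 7676 + 525 = 8201
17th: 8201 + 525 = 8726
18th: 8726 + 525 = 9251

1901, 2426, 2951, 3476, 4001, 4526, 5051, 5576, 6101, 6626, 7151, 7676, 8201, 8726, 9251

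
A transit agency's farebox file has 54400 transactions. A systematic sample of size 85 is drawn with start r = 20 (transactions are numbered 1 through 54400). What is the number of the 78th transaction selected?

k = 54400/85 = 640
78th selection = r + (78−1)·k = 20 + 77×640 = 20 + 49280 = 49300

49300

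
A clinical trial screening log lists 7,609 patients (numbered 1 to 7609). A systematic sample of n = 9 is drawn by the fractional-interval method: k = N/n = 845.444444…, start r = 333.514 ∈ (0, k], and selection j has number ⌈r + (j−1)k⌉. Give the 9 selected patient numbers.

j=1: r + 0k = 333.514 → ⌈·⌉ = 334
j=2: r + 1k = 1178.958444… → ⌈·⌉ = 1179
j=3: r + 2k = 2024.402888… → ⌈·⌉ = 2025
j=4: r + 3k = 2869.847333… → ⌈·⌉ = 2870
j=5: r + 4k = 3715.291777… → ⌈·⌉ = 3716
j=6: r + 5k = 4560.736222… → ⌈·⌉ = 4561
j=7: r + 6k = 5406.180666… → ⌈·⌉ = 5407
j=8: r + 7k = 6251.625111… → ⌈·⌉ = 6252
j=9: r + 8k = 7097.069555… → ⌈·⌉ = 7098

334, 1179, 2025, 2870, 3716, 4561, 5407, 6252, 7098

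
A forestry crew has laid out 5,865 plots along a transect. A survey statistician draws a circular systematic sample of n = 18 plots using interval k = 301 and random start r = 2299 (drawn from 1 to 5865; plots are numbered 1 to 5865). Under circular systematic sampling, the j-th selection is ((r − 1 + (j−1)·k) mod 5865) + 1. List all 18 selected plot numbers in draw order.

2299, 2600, 2901, 3202, 3503, 3804, 4105, 4406, 4707, 5008, 5309, 5610, 46, 347, 648, 949, 1250, 1551

Selection 1: 2299
Selection 2: 2299 + 301 = 2600
Selection 3: 2600 + 301 = 2901
Selection 4: 2901 + 301 = 3202
Selection 5: 3202 + 301 = 3503
Selection 6: 3503 + 301 = 3804
Selection 7: 3804 + 301 = 4105
Selection 8: 4105 + 301 = 4406
Selection 9: 4406 + 301 = 4707
Selection 10: 4707 + 301 = 5008
Selection 11: 5008 + 301 = 5309
Selection 12: 5309 + 301 = 5610
Selection 13: 5610 + 301 = 5911 → 5911 − 5865 = 46
Selection 14: 46 + 301 = 347
Selection 15: 347 + 301 = 648
Selection 16: 648 + 301 = 949
Selection 17: 949 + 301 = 1250
Selection 18: 1250 + 301 = 1551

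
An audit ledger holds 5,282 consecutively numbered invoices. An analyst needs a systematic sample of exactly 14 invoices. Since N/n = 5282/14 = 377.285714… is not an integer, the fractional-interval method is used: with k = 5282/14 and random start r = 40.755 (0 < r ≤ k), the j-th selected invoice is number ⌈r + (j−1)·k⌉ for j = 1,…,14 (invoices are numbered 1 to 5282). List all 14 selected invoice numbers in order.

j=1: r + 0k = 40.755 → ⌈·⌉ = 41
j=2: r + 1k = 418.040714… → ⌈·⌉ = 419
j=3: r + 2k = 795.326428… → ⌈·⌉ = 796
j=4: r + 3k = 1172.612142… → ⌈·⌉ = 1173
j=5: r + 4k = 1549.897857… → ⌈·⌉ = 1550
j=6: r + 5k = 1927.183571… → ⌈·⌉ = 1928
j=7: r + 6k = 2304.469285… → ⌈·⌉ = 2305
j=8: r + 7k = 2681.755 → ⌈·⌉ = 2682
j=9: r + 8k = 3059.040714… → ⌈·⌉ = 3060
j=10: r + 9k = 3436.326428… → ⌈·⌉ = 3437
j=11: r + 10k = 3813.612142… → ⌈·⌉ = 3814
j=12: r + 11k = 4190.897857… → ⌈·⌉ = 4191
j=13: r + 12k = 4568.183571… → ⌈·⌉ = 4569
j=14: r + 13k = 4945.469285… → ⌈·⌉ = 4946

41, 419, 796, 1173, 1550, 1928, 2305, 2682, 3060, 3437, 3814, 4191, 4569, 4946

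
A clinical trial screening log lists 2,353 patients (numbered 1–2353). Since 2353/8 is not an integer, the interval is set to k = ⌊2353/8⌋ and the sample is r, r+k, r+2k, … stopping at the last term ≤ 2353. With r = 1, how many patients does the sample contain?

9

k = ⌊2353/8⌋ = 294
Achieved size = ⌊(2353 − 1)/294⌋ + 1 = ⌊2352/294⌋ + 1 = 8 + 1 = 9
(last selection: 1 + 8×294 = 2353 ≤ 2353; next would be 2647 > 2353)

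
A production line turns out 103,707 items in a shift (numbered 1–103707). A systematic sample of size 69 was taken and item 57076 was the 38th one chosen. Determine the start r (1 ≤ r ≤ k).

k = 103707/69 = 1503
r = 57076 − (38−1)×1503 = 57076 − 55611 = 1465

1465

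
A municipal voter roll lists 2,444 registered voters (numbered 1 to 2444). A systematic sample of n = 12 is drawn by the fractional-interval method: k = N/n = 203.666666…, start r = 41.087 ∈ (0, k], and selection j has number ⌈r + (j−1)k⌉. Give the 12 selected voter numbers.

42, 245, 449, 653, 856, 1060, 1264, 1467, 1671, 1875, 2078, 2282

j=1: r + 0k = 41.087 → ⌈·⌉ = 42
j=2: r + 1k = 244.753666… → ⌈·⌉ = 245
j=3: r + 2k = 448.420333… → ⌈·⌉ = 449
j=4: r + 3k = 652.087 → ⌈·⌉ = 653
j=5: r + 4k = 855.753666… → ⌈·⌉ = 856
j=6: r + 5k = 1059.420333… → ⌈·⌉ = 1060
j=7: r + 6k = 1263.087 → ⌈·⌉ = 1264
j=8: r + 7k = 1466.753666… → ⌈·⌉ = 1467
j=9: r + 8k = 1670.420333… → ⌈·⌉ = 1671
j=10: r + 9k = 1874.087 → ⌈·⌉ = 1875
j=11: r + 10k = 2077.753666… → ⌈·⌉ = 2078
j=12: r + 11k = 2281.420333… → ⌈·⌉ = 2282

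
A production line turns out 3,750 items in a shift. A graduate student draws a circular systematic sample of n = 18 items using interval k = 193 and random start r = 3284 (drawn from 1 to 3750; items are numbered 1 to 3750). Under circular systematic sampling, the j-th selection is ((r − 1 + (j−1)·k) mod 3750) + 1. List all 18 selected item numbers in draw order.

Selection 1: 3284
Selection 2: 3284 + 193 = 3477
Selection 3: 3477 + 193 = 3670
Selection 4: 3670 + 193 = 3863 → 3863 − 3750 = 113
Selection 5: 113 + 193 = 306
Selection 6: 306 + 193 = 499
Selection 7: 499 + 193 = 692
Selection 8: 692 + 193 = 885
Selection 9: 885 + 193 = 1078
Selection 10: 1078 + 193 = 1271
Selection 11: 1271 + 193 = 1464
Selection 12: 1464 + 193 = 1657
Selection 13: 1657 + 193 = 1850
Selection 14: 1850 + 193 = 2043
Selection 15: 2043 + 193 = 2236
Selection 16: 2236 + 193 = 2429
Selection 17: 2429 + 193 = 2622
Selection 18: 2622 + 193 = 2815

3284, 3477, 3670, 113, 306, 499, 692, 885, 1078, 1271, 1464, 1657, 1850, 2043, 2236, 2429, 2622, 2815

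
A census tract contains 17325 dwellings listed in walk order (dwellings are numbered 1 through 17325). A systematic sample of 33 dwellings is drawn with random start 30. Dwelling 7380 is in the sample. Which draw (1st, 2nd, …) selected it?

15

k = 17325/33 = 525
position = (7380 − 30)/525 + 1 = 7350/525 + 1 = 14 + 1 = 15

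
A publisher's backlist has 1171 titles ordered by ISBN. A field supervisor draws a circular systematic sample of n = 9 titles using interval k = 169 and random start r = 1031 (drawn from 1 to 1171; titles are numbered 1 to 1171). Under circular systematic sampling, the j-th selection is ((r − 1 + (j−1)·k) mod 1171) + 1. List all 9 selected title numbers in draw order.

Selection 1: 1031
Selection 2: 1031 + 169 = 1200 → 1200 − 1171 = 29
Selection 3: 29 + 169 = 198
Selection 4: 198 + 169 = 367
Selection 5: 367 + 169 = 536
Selection 6: 536 + 169 = 705
Selection 7: 705 + 169 = 874
Selection 8: 874 + 169 = 1043
Selection 9: 1043 + 169 = 1212 → 1212 − 1171 = 41

1031, 29, 198, 367, 536, 705, 874, 1043, 41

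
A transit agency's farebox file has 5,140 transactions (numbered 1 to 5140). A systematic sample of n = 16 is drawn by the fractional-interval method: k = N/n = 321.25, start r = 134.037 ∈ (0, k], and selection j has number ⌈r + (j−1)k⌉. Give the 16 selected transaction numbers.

135, 456, 777, 1098, 1420, 1741, 2062, 2383, 2705, 3026, 3347, 3668, 3990, 4311, 4632, 4953

j=1: r + 0k = 134.037 → ⌈·⌉ = 135
j=2: r + 1k = 455.287 → ⌈·⌉ = 456
j=3: r + 2k = 776.537 → ⌈·⌉ = 777
j=4: r + 3k = 1097.787 → ⌈·⌉ = 1098
j=5: r + 4k = 1419.037 → ⌈·⌉ = 1420
j=6: r + 5k = 1740.287 → ⌈·⌉ = 1741
j=7: r + 6k = 2061.537 → ⌈·⌉ = 2062
j=8: r + 7k = 2382.787 → ⌈·⌉ = 2383
j=9: r + 8k = 2704.037 → ⌈·⌉ = 2705
j=10: r + 9k = 3025.287 → ⌈·⌉ = 3026
j=11: r + 10k = 3346.537 → ⌈·⌉ = 3347
j=12: r + 11k = 3667.787 → ⌈·⌉ = 3668
j=13: r + 12k = 3989.037 → ⌈·⌉ = 3990
j=14: r + 13k = 4310.287 → ⌈·⌉ = 4311
j=15: r + 14k = 4631.537 → ⌈·⌉ = 4632
j=16: r + 15k = 4952.787 → ⌈·⌉ = 4953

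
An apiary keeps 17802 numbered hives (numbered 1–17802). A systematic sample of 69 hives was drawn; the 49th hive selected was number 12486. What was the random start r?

k = 17802/69 = 258
r = 12486 − (49−1)×258 = 12486 − 12384 = 102

102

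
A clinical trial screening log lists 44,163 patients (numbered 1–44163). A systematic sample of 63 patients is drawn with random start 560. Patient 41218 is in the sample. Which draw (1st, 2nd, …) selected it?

k = 44163/63 = 701
position = (41218 − 560)/701 + 1 = 40658/701 + 1 = 58 + 1 = 59

59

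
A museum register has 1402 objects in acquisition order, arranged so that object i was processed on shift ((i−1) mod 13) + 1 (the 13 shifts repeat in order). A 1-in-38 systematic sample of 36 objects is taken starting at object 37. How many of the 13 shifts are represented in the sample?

13

Consecutive selections differ by k = 38, so their shift numbers differ by 38 mod 13 = 12.
gcd(38, 13) = 1, so the sample visits 13/1 = 13 distinct residues mod 13.
Start 37 is shift 11; the shifts hit are 1, 2, 3, 4, 5, 6, 7, 8, 9, 10, 11, 12, 13.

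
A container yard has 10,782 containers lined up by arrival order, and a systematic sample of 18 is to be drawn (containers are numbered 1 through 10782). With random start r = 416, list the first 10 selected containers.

k = N/n = 10782/18 = 599
container 1: 416
container 2: 416 + 599 = 1015
container 3: 1015 + 599 = 1614
container 4: 1614 + 599 = 2213
container 5: 2213 + 599 = 2812
container 6: 2812 + 599 = 3411
container 7: 3411 + 599 = 4010
container 8: 4010 + 599 = 4609
container 9: 4609 + 599 = 5208
container 10: 5208 + 599 = 5807

416, 1015, 1614, 2213, 2812, 3411, 4010, 4609, 5208, 5807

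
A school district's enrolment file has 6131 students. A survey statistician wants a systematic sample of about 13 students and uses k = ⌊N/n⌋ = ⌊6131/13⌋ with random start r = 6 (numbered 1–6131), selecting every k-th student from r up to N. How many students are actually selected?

14

k = ⌊6131/13⌋ = 471
Achieved size = ⌊(6131 − 6)/471⌋ + 1 = ⌊6125/471⌋ + 1 = 13 + 1 = 14
(last selection: 6 + 13×471 = 6129 ≤ 6131; next would be 6600 > 6131)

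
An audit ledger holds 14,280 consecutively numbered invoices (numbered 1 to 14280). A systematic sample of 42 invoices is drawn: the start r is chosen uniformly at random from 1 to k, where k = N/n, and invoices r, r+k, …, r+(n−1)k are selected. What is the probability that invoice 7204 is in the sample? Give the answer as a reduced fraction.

k = 14280/42 = 340.
Invoice 7204 is selected iff r ≡ 7204 (mod 340); exactly one such r in {1,…,340}.
Inclusion probability = 1/340.

1/340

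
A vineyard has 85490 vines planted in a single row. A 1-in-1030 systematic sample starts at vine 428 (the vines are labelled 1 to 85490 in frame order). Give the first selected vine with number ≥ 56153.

k = 1030
Steps past start: ⌈(56153 − 428)/1030⌉ = ⌈55725/1030⌉ = 55
Selected vine: 428 + 55×1030 = 57078

57078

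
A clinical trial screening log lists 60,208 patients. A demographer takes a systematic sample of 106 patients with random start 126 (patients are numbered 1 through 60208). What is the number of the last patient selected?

k = 60208/106 = 568
106th selection = r + (106−1)·k = 126 + 105×568 = 126 + 59640 = 59766

59766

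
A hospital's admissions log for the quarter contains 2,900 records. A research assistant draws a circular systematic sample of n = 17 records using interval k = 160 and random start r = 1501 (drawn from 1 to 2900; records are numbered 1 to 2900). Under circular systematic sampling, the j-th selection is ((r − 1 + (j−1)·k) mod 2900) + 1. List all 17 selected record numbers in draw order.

1501, 1661, 1821, 1981, 2141, 2301, 2461, 2621, 2781, 41, 201, 361, 521, 681, 841, 1001, 1161

Selection 1: 1501
Selection 2: 1501 + 160 = 1661
Selection 3: 1661 + 160 = 1821
Selection 4: 1821 + 160 = 1981
Selection 5: 1981 + 160 = 2141
Selection 6: 2141 + 160 = 2301
Selection 7: 2301 + 160 = 2461
Selection 8: 2461 + 160 = 2621
Selection 9: 2621 + 160 = 2781
Selection 10: 2781 + 160 = 2941 → 2941 − 2900 = 41
Selection 11: 41 + 160 = 201
Selection 12: 201 + 160 = 361
Selection 13: 361 + 160 = 521
Selection 14: 521 + 160 = 681
Selection 15: 681 + 160 = 841
Selection 16: 841 + 160 = 1001
Selection 17: 1001 + 160 = 1161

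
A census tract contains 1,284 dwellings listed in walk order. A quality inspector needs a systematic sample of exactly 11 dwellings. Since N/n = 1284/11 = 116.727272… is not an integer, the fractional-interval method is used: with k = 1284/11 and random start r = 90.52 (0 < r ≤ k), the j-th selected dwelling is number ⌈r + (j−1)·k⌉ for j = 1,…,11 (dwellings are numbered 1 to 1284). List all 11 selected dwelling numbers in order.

91, 208, 324, 441, 558, 675, 791, 908, 1025, 1142, 1258

j=1: r + 0k = 90.52 → ⌈·⌉ = 91
j=2: r + 1k = 207.247272… → ⌈·⌉ = 208
j=3: r + 2k = 323.974545… → ⌈·⌉ = 324
j=4: r + 3k = 440.701818… → ⌈·⌉ = 441
j=5: r + 4k = 557.429090… → ⌈·⌉ = 558
j=6: r + 5k = 674.156363… → ⌈·⌉ = 675
j=7: r + 6k = 790.883636… → ⌈·⌉ = 791
j=8: r + 7k = 907.610909… → ⌈·⌉ = 908
j=9: r + 8k = 1024.338181… → ⌈·⌉ = 1025
j=10: r + 9k = 1141.065454… → ⌈·⌉ = 1142
j=11: r + 10k = 1257.792727… → ⌈·⌉ = 1258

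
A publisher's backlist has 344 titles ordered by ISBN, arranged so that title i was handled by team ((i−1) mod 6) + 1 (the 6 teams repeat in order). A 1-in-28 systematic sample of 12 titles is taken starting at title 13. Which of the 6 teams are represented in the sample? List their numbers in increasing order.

Consecutive selections differ by k = 28, so their team numbers differ by 28 mod 6 = 4.
gcd(28, 6) = 2, so the sample visits 6/2 = 3 distinct residues mod 6.
Start 13 is team 1; the teams hit are 1, 3, 5.

1, 3, 5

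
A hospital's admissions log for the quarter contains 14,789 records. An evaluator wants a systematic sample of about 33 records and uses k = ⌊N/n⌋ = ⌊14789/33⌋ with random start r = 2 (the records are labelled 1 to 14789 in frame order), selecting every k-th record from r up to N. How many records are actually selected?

k = ⌊14789/33⌋ = 448
Achieved size = ⌊(14789 − 2)/448⌋ + 1 = ⌊14787/448⌋ + 1 = 33 + 1 = 34
(last selection: 2 + 33×448 = 14786 ≤ 14789; next would be 15234 > 14789)

34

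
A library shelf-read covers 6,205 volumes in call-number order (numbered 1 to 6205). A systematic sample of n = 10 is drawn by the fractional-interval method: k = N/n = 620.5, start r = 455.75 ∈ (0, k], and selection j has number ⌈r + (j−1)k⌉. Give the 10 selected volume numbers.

456, 1077, 1697, 2318, 2938, 3559, 4179, 4800, 5420, 6041

j=1: r + 0k = 455.75 → ⌈·⌉ = 456
j=2: r + 1k = 1076.25 → ⌈·⌉ = 1077
j=3: r + 2k = 1696.75 → ⌈·⌉ = 1697
j=4: r + 3k = 2317.25 → ⌈·⌉ = 2318
j=5: r + 4k = 2937.75 → ⌈·⌉ = 2938
j=6: r + 5k = 3558.25 → ⌈·⌉ = 3559
j=7: r + 6k = 4178.75 → ⌈·⌉ = 4179
j=8: r + 7k = 4799.25 → ⌈·⌉ = 4800
j=9: r + 8k = 5419.75 → ⌈·⌉ = 5420
j=10: r + 9k = 6040.25 → ⌈·⌉ = 6041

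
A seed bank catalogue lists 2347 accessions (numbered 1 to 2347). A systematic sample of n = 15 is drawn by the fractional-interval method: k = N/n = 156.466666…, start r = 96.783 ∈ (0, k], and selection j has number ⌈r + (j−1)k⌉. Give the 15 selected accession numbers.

97, 254, 410, 567, 723, 880, 1036, 1193, 1349, 1505, 1662, 1818, 1975, 2131, 2288

j=1: r + 0k = 96.783 → ⌈·⌉ = 97
j=2: r + 1k = 253.249666… → ⌈·⌉ = 254
j=3: r + 2k = 409.716333… → ⌈·⌉ = 410
j=4: r + 3k = 566.183 → ⌈·⌉ = 567
j=5: r + 4k = 722.649666… → ⌈·⌉ = 723
j=6: r + 5k = 879.116333… → ⌈·⌉ = 880
j=7: r + 6k = 1035.583 → ⌈·⌉ = 1036
j=8: r + 7k = 1192.049666… → ⌈·⌉ = 1193
j=9: r + 8k = 1348.516333… → ⌈·⌉ = 1349
j=10: r + 9k = 1504.983 → ⌈·⌉ = 1505
j=11: r + 10k = 1661.449666… → ⌈·⌉ = 1662
j=12: r + 11k = 1817.916333… → ⌈·⌉ = 1818
j=13: r + 12k = 1974.383 → ⌈·⌉ = 1975
j=14: r + 13k = 2130.849666… → ⌈·⌉ = 2131
j=15: r + 14k = 2287.316333… → ⌈·⌉ = 2288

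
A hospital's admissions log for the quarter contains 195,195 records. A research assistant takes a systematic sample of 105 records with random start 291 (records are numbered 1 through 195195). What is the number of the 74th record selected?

135998

k = 195195/105 = 1859
74th selection = r + (74−1)·k = 291 + 73×1859 = 291 + 135707 = 135998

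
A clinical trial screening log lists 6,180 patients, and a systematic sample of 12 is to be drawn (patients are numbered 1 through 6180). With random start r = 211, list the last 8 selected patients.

2271, 2786, 3301, 3816, 4331, 4846, 5361, 5876

k = N/n = 6180/12 = 515
5th selection = 211 + 4×515 = 2271
6th: 2271 + 515 = 2786
7th: 2786 + 515 = 3301
8th: 3301 + 515 = 3816
9th: 3816 + 515 = 4331
10th: 4331 + 515 = 4846
11th: 4846 + 515 = 5361
12th: 5361 + 515 = 5876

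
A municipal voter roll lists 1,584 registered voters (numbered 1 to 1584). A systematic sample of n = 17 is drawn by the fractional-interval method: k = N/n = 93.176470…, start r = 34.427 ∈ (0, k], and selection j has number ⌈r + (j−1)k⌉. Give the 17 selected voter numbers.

j=1: r + 0k = 34.427 → ⌈·⌉ = 35
j=2: r + 1k = 127.603470… → ⌈·⌉ = 128
j=3: r + 2k = 220.779941… → ⌈·⌉ = 221
j=4: r + 3k = 313.956411… → ⌈·⌉ = 314
j=5: r + 4k = 407.132882… → ⌈·⌉ = 408
j=6: r + 5k = 500.309352… → ⌈·⌉ = 501
j=7: r + 6k = 593.485823… → ⌈·⌉ = 594
j=8: r + 7k = 686.662294… → ⌈·⌉ = 687
j=9: r + 8k = 779.838764… → ⌈·⌉ = 780
j=10: r + 9k = 873.015235… → ⌈·⌉ = 874
j=11: r + 10k = 966.191705… → ⌈·⌉ = 967
j=12: r + 11k = 1059.368176… → ⌈·⌉ = 1060
j=13: r + 12k = 1152.544647… → ⌈·⌉ = 1153
j=14: r + 13k = 1245.721117… → ⌈·⌉ = 1246
j=15: r + 14k = 1338.897588… → ⌈·⌉ = 1339
j=16: r + 15k = 1432.074058… → ⌈·⌉ = 1433
j=17: r + 16k = 1525.250529… → ⌈·⌉ = 1526

35, 128, 221, 314, 408, 501, 594, 687, 780, 874, 967, 1060, 1153, 1246, 1339, 1433, 1526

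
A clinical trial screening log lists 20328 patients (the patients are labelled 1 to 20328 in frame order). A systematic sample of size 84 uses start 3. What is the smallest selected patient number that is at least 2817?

2907

k = 20328/84 = 242
Steps past start: ⌈(2817 − 3)/242⌉ = ⌈2814/242⌉ = 12
Selected patient: 3 + 12×242 = 2907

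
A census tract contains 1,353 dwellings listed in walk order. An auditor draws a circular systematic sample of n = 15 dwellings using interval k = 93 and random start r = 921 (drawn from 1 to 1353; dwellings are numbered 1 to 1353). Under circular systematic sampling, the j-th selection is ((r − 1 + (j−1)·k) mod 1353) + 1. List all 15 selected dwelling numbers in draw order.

921, 1014, 1107, 1200, 1293, 33, 126, 219, 312, 405, 498, 591, 684, 777, 870

Selection 1: 921
Selection 2: 921 + 93 = 1014
Selection 3: 1014 + 93 = 1107
Selection 4: 1107 + 93 = 1200
Selection 5: 1200 + 93 = 1293
Selection 6: 1293 + 93 = 1386 → 1386 − 1353 = 33
Selection 7: 33 + 93 = 126
Selection 8: 126 + 93 = 219
Selection 9: 219 + 93 = 312
Selection 10: 312 + 93 = 405
Selection 11: 405 + 93 = 498
Selection 12: 498 + 93 = 591
Selection 13: 591 + 93 = 684
Selection 14: 684 + 93 = 777
Selection 15: 777 + 93 = 870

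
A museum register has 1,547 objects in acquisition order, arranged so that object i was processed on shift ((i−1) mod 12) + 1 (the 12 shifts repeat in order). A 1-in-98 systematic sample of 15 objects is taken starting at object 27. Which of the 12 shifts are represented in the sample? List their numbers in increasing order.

Consecutive selections differ by k = 98, so their shift numbers differ by 98 mod 12 = 2.
gcd(98, 12) = 2, so the sample visits 12/2 = 6 distinct residues mod 12.
Start 27 is shift 3; the shifts hit are 1, 3, 5, 7, 9, 11.

1, 3, 5, 7, 9, 11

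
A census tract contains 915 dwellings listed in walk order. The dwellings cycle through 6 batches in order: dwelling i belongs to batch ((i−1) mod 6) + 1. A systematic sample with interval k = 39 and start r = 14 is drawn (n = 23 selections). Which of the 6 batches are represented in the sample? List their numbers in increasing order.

2, 5

Consecutive selections differ by k = 39, so their batch numbers differ by 39 mod 6 = 3.
gcd(39, 6) = 3, so the sample visits 6/3 = 2 distinct residues mod 6.
Start 14 is batch 2; the batches hit are 2, 5.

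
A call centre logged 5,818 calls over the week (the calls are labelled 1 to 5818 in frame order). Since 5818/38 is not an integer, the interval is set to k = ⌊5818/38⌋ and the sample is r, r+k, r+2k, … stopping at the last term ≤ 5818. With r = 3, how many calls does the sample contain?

k = ⌊5818/38⌋ = 153
Achieved size = ⌊(5818 − 3)/153⌋ + 1 = ⌊5815/153⌋ + 1 = 38 + 1 = 39
(last selection: 3 + 38×153 = 5817 ≤ 5818; next would be 5970 > 5818)

39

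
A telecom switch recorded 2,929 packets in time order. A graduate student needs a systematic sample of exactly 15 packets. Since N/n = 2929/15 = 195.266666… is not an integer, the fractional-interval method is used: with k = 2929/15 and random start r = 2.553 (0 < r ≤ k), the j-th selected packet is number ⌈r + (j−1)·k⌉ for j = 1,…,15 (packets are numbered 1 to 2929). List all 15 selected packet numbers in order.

3, 198, 394, 589, 784, 979, 1175, 1370, 1565, 1760, 1956, 2151, 2346, 2542, 2737

j=1: r + 0k = 2.553 → ⌈·⌉ = 3
j=2: r + 1k = 197.819666… → ⌈·⌉ = 198
j=3: r + 2k = 393.086333… → ⌈·⌉ = 394
j=4: r + 3k = 588.353 → ⌈·⌉ = 589
j=5: r + 4k = 783.619666… → ⌈·⌉ = 784
j=6: r + 5k = 978.886333… → ⌈·⌉ = 979
j=7: r + 6k = 1174.153 → ⌈·⌉ = 1175
j=8: r + 7k = 1369.419666… → ⌈·⌉ = 1370
j=9: r + 8k = 1564.686333… → ⌈·⌉ = 1565
j=10: r + 9k = 1759.953 → ⌈·⌉ = 1760
j=11: r + 10k = 1955.219666… → ⌈·⌉ = 1956
j=12: r + 11k = 2150.486333… → ⌈·⌉ = 2151
j=13: r + 12k = 2345.753 → ⌈·⌉ = 2346
j=14: r + 13k = 2541.019666… → ⌈·⌉ = 2542
j=15: r + 14k = 2736.286333… → ⌈·⌉ = 2737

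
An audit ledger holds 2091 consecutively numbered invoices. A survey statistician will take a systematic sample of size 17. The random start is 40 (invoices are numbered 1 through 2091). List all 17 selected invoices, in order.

k = N/n = 2091/17 = 123
invoice 1: 40
invoice 2: 40 + 123 = 163
invoice 3: 163 + 123 = 286
invoice 4: 286 + 123 = 409
invoice 5: 409 + 123 = 532
invoice 6: 532 + 123 = 655
invoice 7: 655 + 123 = 778
invoice 8: 778 + 123 = 901
invoice 9: 901 + 123 = 1024
invoice 10: 1024 + 123 = 1147
invoice 11: 1147 + 123 = 1270
invoice 12: 1270 + 123 = 1393
invoice 13: 1393 + 123 = 1516
invoice 14: 1516 + 123 = 1639
invoice 15: 1639 + 123 = 1762
invoice 16: 1762 + 123 = 1885
invoice 17: 1885 + 123 = 2008

40, 163, 286, 409, 532, 655, 778, 901, 1024, 1147, 1270, 1393, 1516, 1639, 1762, 1885, 2008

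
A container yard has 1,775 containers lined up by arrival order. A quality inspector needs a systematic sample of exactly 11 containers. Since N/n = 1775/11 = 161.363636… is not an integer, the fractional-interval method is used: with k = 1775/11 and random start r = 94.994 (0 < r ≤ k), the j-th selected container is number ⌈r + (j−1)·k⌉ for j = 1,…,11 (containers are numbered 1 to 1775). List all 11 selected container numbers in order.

j=1: r + 0k = 94.994 → ⌈·⌉ = 95
j=2: r + 1k = 256.357636… → ⌈·⌉ = 257
j=3: r + 2k = 417.721272… → ⌈·⌉ = 418
j=4: r + 3k = 579.084909… → ⌈·⌉ = 580
j=5: r + 4k = 740.448545… → ⌈·⌉ = 741
j=6: r + 5k = 901.812181… → ⌈·⌉ = 902
j=7: r + 6k = 1063.175818… → ⌈·⌉ = 1064
j=8: r + 7k = 1224.539454… → ⌈·⌉ = 1225
j=9: r + 8k = 1385.903090… → ⌈·⌉ = 1386
j=10: r + 9k = 1547.266727… → ⌈·⌉ = 1548
j=11: r + 10k = 1708.630363… → ⌈·⌉ = 1709

95, 257, 418, 580, 741, 902, 1064, 1225, 1386, 1548, 1709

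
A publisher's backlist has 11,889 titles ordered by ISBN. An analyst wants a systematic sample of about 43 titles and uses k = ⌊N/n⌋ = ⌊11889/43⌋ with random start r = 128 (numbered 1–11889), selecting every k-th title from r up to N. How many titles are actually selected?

k = ⌊11889/43⌋ = 276
Achieved size = ⌊(11889 − 128)/276⌋ + 1 = ⌊11761/276⌋ + 1 = 42 + 1 = 43
(last selection: 128 + 42×276 = 11720 ≤ 11889; next would be 11996 > 11889)

43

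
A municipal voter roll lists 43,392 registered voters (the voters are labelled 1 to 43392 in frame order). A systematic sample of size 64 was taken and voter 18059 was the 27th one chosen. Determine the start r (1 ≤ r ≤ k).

k = 43392/64 = 678
r = 18059 − (27−1)×678 = 18059 − 17628 = 431

431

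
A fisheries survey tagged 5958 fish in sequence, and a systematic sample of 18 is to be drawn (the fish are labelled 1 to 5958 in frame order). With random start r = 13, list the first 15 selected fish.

k = N/n = 5958/18 = 331
fish 1: 13
fish 2: 13 + 331 = 344
fish 3: 344 + 331 = 675
fish 4: 675 + 331 = 1006
fish 5: 1006 + 331 = 1337
fish 6: 1337 + 331 = 1668
fish 7: 1668 + 331 = 1999
fish 8: 1999 + 331 = 2330
fish 9: 2330 + 331 = 2661
fish 10: 2661 + 331 = 2992
fish 11: 2992 + 331 = 3323
fish 12: 3323 + 331 = 3654
fish 13: 3654 + 331 = 3985
fish 14: 3985 + 331 = 4316
fish 15: 4316 + 331 = 4647

13, 344, 675, 1006, 1337, 1668, 1999, 2330, 2661, 2992, 3323, 3654, 3985, 4316, 4647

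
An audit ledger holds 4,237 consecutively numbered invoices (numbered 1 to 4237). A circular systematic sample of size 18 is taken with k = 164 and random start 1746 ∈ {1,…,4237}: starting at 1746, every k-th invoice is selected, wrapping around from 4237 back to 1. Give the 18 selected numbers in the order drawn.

1746, 1910, 2074, 2238, 2402, 2566, 2730, 2894, 3058, 3222, 3386, 3550, 3714, 3878, 4042, 4206, 133, 297

Selection 1: 1746
Selection 2: 1746 + 164 = 1910
Selection 3: 1910 + 164 = 2074
Selection 4: 2074 + 164 = 2238
Selection 5: 2238 + 164 = 2402
Selection 6: 2402 + 164 = 2566
Selection 7: 2566 + 164 = 2730
Selection 8: 2730 + 164 = 2894
Selection 9: 2894 + 164 = 3058
Selection 10: 3058 + 164 = 3222
Selection 11: 3222 + 164 = 3386
Selection 12: 3386 + 164 = 3550
Selection 13: 3550 + 164 = 3714
Selection 14: 3714 + 164 = 3878
Selection 15: 3878 + 164 = 4042
Selection 16: 4042 + 164 = 4206
Selection 17: 4206 + 164 = 4370 → 4370 − 4237 = 133
Selection 18: 133 + 164 = 297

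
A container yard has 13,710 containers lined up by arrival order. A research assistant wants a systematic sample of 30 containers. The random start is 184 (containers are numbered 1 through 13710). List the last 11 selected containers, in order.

k = N/n = 13710/30 = 457
20th selection = 184 + 19×457 = 8867
21st: 8867 + 457 = 9324
22nd: 9324 + 457 = 9781
23rd: 9781 + 457 = 10238
24th: 10238 + 457 = 10695
25th: 10695 + 457 = 11152
26th: 11152 + 457 = 11609
27th: 11609 + 457 = 12066
28th: 12066 + 457 = 12523
29th: 12523 + 457 = 12980
30th: 12980 + 457 = 13437

8867, 9324, 9781, 10238, 10695, 11152, 11609, 12066, 12523, 12980, 13437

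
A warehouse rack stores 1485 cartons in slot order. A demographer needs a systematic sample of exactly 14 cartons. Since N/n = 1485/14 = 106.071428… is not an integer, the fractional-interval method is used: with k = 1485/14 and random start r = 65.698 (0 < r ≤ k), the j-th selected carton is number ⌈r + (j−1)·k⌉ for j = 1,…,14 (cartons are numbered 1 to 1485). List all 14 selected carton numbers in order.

j=1: r + 0k = 65.698 → ⌈·⌉ = 66
j=2: r + 1k = 171.769428… → ⌈·⌉ = 172
j=3: r + 2k = 277.840857… → ⌈·⌉ = 278
j=4: r + 3k = 383.912285… → ⌈·⌉ = 384
j=5: r + 4k = 489.983714… → ⌈·⌉ = 490
j=6: r + 5k = 596.055142… → ⌈·⌉ = 597
j=7: r + 6k = 702.126571… → ⌈·⌉ = 703
j=8: r + 7k = 808.198 → ⌈·⌉ = 809
j=9: r + 8k = 914.269428… → ⌈·⌉ = 915
j=10: r + 9k = 1020.340857… → ⌈·⌉ = 1021
j=11: r + 10k = 1126.412285… → ⌈·⌉ = 1127
j=12: r + 11k = 1232.483714… → ⌈·⌉ = 1233
j=13: r + 12k = 1338.555142… → ⌈·⌉ = 1339
j=14: r + 13k = 1444.626571… → ⌈·⌉ = 1445

66, 172, 278, 384, 490, 597, 703, 809, 915, 1021, 1127, 1233, 1339, 1445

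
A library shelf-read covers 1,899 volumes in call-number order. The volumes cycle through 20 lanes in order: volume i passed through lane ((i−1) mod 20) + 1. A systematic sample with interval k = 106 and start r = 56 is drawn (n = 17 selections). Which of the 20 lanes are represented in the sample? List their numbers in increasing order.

Consecutive selections differ by k = 106, so their lane numbers differ by 106 mod 20 = 6.
gcd(106, 20) = 2, so the sample visits 20/2 = 10 distinct residues mod 20.
Start 56 is lane 16; the lanes hit are 2, 4, 6, 8, 10, 12, 14, 16, 18, 20.

2, 4, 6, 8, 10, 12, 14, 16, 18, 20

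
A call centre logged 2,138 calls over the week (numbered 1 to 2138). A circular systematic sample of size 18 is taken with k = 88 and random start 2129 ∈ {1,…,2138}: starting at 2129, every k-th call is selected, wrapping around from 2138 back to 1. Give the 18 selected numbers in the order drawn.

2129, 79, 167, 255, 343, 431, 519, 607, 695, 783, 871, 959, 1047, 1135, 1223, 1311, 1399, 1487

Selection 1: 2129
Selection 2: 2129 + 88 = 2217 → 2217 − 2138 = 79
Selection 3: 79 + 88 = 167
Selection 4: 167 + 88 = 255
Selection 5: 255 + 88 = 343
Selection 6: 343 + 88 = 431
Selection 7: 431 + 88 = 519
Selection 8: 519 + 88 = 607
Selection 9: 607 + 88 = 695
Selection 10: 695 + 88 = 783
Selection 11: 783 + 88 = 871
Selection 12: 871 + 88 = 959
Selection 13: 959 + 88 = 1047
Selection 14: 1047 + 88 = 1135
Selection 15: 1135 + 88 = 1223
Selection 16: 1223 + 88 = 1311
Selection 17: 1311 + 88 = 1399
Selection 18: 1399 + 88 = 1487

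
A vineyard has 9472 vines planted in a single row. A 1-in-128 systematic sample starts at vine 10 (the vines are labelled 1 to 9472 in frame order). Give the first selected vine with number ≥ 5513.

k = 128
Steps past start: ⌈(5513 − 10)/128⌉ = ⌈5503/128⌉ = 43
Selected vine: 10 + 43×128 = 5514

5514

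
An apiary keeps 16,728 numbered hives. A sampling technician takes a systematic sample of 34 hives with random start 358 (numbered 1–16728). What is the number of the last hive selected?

k = 16728/34 = 492
34th selection = r + (34−1)·k = 358 + 33×492 = 358 + 16236 = 16594

16594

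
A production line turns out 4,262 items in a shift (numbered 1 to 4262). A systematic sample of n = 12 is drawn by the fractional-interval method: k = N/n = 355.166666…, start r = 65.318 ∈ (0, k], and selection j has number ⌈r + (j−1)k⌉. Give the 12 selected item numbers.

j=1: r + 0k = 65.318 → ⌈·⌉ = 66
j=2: r + 1k = 420.484666… → ⌈·⌉ = 421
j=3: r + 2k = 775.651333… → ⌈·⌉ = 776
j=4: r + 3k = 1130.818 → ⌈·⌉ = 1131
j=5: r + 4k = 1485.984666… → ⌈·⌉ = 1486
j=6: r + 5k = 1841.151333… → ⌈·⌉ = 1842
j=7: r + 6k = 2196.318 → ⌈·⌉ = 2197
j=8: r + 7k = 2551.484666… → ⌈·⌉ = 2552
j=9: r + 8k = 2906.651333… → ⌈·⌉ = 2907
j=10: r + 9k = 3261.818 → ⌈·⌉ = 3262
j=11: r + 10k = 3616.984666… → ⌈·⌉ = 3617
j=12: r + 11k = 3972.151333… → ⌈·⌉ = 3973

66, 421, 776, 1131, 1486, 1842, 2197, 2552, 2907, 3262, 3617, 3973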